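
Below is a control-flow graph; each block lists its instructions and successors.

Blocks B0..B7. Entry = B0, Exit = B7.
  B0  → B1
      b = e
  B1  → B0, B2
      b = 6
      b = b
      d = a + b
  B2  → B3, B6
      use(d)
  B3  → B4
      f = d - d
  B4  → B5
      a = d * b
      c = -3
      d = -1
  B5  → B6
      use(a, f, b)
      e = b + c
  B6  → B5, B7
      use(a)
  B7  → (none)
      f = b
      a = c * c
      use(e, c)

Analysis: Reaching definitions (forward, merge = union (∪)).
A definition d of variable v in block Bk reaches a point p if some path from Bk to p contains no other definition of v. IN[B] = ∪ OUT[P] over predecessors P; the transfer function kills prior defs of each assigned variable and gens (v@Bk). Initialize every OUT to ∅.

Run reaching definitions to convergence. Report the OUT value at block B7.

Converged values:
  B0:  IN={b@B1, d@B1}  OUT={b@B0, d@B1}
  B1:  IN={b@B0, d@B1}  OUT={b@B1, d@B1}
  B2:  IN={b@B1, d@B1}  OUT={b@B1, d@B1}
  B3:  IN={b@B1, d@B1}  OUT={b@B1, d@B1, f@B3}
  B4:  IN={b@B1, d@B1, f@B3}  OUT={a@B4, b@B1, c@B4, d@B4, f@B3}
  B5:  IN={a@B4, b@B1, c@B4, d@B1, d@B4, e@B5, f@B3}  OUT={a@B4, b@B1, c@B4, d@B1, d@B4, e@B5, f@B3}
  B6:  IN={a@B4, b@B1, c@B4, d@B1, d@B4, e@B5, f@B3}  OUT={a@B4, b@B1, c@B4, d@B1, d@B4, e@B5, f@B3}
  B7:  IN={a@B4, b@B1, c@B4, d@B1, d@B4, e@B5, f@B3}  OUT={a@B7, b@B1, c@B4, d@B1, d@B4, e@B5, f@B7}

Merge at B7: IN[B7] = OUT[B6] = {a@B4, b@B1, c@B4, d@B1, d@B4, e@B5, f@B3}
Applying B7's transfer function to that IN value gives OUT[B7] (row B7 above).

Answer: {a@B7, b@B1, c@B4, d@B1, d@B4, e@B5, f@B7}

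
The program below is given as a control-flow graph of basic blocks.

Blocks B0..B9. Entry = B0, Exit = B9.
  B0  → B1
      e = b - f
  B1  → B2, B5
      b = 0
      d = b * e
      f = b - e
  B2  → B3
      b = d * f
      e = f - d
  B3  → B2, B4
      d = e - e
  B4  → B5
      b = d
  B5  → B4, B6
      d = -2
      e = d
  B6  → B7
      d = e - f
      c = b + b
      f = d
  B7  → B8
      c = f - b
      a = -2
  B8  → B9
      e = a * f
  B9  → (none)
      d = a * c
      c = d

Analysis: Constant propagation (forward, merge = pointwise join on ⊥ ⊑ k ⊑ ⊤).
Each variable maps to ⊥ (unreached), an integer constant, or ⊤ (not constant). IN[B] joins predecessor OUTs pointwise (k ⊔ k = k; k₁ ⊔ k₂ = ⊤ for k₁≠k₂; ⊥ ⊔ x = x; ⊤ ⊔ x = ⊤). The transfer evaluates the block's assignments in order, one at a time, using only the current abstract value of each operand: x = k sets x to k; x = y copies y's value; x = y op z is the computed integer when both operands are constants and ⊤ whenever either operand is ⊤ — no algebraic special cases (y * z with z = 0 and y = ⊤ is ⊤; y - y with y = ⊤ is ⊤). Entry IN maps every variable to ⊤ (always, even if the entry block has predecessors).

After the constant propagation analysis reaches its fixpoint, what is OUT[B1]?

Per-block solution:
  B0:   IN=(all ⊤)   OUT=(all ⊤)
  B1:   IN=(all ⊤)   OUT={b:0; rest ⊤}
  B2:   IN=(all ⊤)   OUT=(all ⊤)
  B3:   IN=(all ⊤)   OUT=(all ⊤)
  B4:   IN=(all ⊤)   OUT=(all ⊤)
  B5:   IN=(all ⊤)   OUT={d:-2, e:-2; rest ⊤}
  B6:   IN={d:-2, e:-2; rest ⊤}   OUT={e:-2; rest ⊤}
  B7:   IN={e:-2; rest ⊤}   OUT={a:-2, e:-2; rest ⊤}
  B8:   IN={a:-2, e:-2; rest ⊤}   OUT={a:-2; rest ⊤}
  B9:   IN={a:-2; rest ⊤}   OUT={a:-2; rest ⊤}

Merge at B1: IN[B1] = OUT[B0] = {a: ⊤, b: ⊤, c: ⊤, d: ⊤, e: ⊤, f: ⊤}
Applying B1's transfer function to that IN value gives OUT[B1] (row B1 above).

Answer: {a: ⊤, b: 0, c: ⊤, d: ⊤, e: ⊤, f: ⊤}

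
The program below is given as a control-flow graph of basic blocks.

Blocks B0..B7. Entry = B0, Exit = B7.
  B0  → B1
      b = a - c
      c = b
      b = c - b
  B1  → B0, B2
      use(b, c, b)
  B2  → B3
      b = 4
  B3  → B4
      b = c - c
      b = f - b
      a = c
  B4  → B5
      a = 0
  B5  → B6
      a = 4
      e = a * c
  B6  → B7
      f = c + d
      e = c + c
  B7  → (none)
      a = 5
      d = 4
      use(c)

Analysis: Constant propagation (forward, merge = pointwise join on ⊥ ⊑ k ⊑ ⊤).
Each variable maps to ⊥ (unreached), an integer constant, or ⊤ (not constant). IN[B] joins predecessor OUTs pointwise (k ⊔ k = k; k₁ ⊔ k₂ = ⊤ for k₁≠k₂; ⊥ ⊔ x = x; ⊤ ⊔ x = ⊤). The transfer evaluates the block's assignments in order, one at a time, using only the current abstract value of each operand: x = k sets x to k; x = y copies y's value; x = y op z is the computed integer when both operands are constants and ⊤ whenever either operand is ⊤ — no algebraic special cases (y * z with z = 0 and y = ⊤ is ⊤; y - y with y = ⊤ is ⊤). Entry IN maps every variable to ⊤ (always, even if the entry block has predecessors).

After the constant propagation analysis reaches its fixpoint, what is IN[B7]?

Answer: {a: 4, b: ⊤, c: ⊤, d: ⊤, e: ⊤, f: ⊤}

Derivation:
Converged values:
  B0:   IN=(all ⊤)   OUT=(all ⊤)
  B1:   IN=(all ⊤)   OUT=(all ⊤)
  B2:   IN=(all ⊤)   OUT={b:4; rest ⊤}
  B3:   IN={b:4; rest ⊤}   OUT=(all ⊤)
  B4:   IN=(all ⊤)   OUT={a:0; rest ⊤}
  B5:   IN={a:0; rest ⊤}   OUT={a:4; rest ⊤}
  B6:   IN={a:4; rest ⊤}   OUT={a:4; rest ⊤}
  B7:   IN={a:4; rest ⊤}   OUT={a:5, d:4; rest ⊤}

Merge at B7: IN[B7] = OUT[B6] = {a: 4, b: ⊤, c: ⊤, d: ⊤, e: ⊤, f: ⊤}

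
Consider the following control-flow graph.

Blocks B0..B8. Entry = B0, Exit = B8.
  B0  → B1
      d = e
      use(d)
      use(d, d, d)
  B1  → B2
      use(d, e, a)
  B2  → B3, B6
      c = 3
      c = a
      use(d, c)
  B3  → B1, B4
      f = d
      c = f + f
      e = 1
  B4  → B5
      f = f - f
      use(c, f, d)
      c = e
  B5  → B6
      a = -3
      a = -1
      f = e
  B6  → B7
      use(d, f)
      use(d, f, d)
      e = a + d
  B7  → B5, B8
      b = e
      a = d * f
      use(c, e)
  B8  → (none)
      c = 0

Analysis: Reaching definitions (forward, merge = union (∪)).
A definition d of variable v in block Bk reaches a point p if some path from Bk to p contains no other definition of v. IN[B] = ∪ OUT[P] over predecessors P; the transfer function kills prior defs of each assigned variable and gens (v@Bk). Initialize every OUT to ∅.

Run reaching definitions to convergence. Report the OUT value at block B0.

Answer: {d@B0}

Trace:
Converged values:
  B0:  IN={}  OUT={d@B0}
  B1:  IN={c@B3, d@B0, e@B3, f@B3}  OUT={c@B3, d@B0, e@B3, f@B3}
  B2:  IN={c@B3, d@B0, e@B3, f@B3}  OUT={c@B2, d@B0, e@B3, f@B3}
  B3:  IN={c@B2, d@B0, e@B3, f@B3}  OUT={c@B3, d@B0, e@B3, f@B3}
  B4:  IN={c@B3, d@B0, e@B3, f@B3}  OUT={c@B4, d@B0, e@B3, f@B4}
  B5:  IN={a@B7, b@B7, c@B2, c@B4, d@B0, e@B3, e@B6, f@B3, f@B4, f@B5}  OUT={a@B5, b@B7, c@B2, c@B4, d@B0, e@B3, e@B6, f@B5}
  B6:  IN={a@B5, b@B7, c@B2, c@B4, d@B0, e@B3, e@B6, f@B3, f@B5}  OUT={a@B5, b@B7, c@B2, c@B4, d@B0, e@B6, f@B3, f@B5}
  B7:  IN={a@B5, b@B7, c@B2, c@B4, d@B0, e@B6, f@B3, f@B5}  OUT={a@B7, b@B7, c@B2, c@B4, d@B0, e@B6, f@B3, f@B5}
  B8:  IN={a@B7, b@B7, c@B2, c@B4, d@B0, e@B6, f@B3, f@B5}  OUT={a@B7, b@B7, c@B8, d@B0, e@B6, f@B3, f@B5}

B0 is the boundary node: IN[B0] = {}
Applying B0's transfer function to that IN value gives OUT[B0] (row B0 above).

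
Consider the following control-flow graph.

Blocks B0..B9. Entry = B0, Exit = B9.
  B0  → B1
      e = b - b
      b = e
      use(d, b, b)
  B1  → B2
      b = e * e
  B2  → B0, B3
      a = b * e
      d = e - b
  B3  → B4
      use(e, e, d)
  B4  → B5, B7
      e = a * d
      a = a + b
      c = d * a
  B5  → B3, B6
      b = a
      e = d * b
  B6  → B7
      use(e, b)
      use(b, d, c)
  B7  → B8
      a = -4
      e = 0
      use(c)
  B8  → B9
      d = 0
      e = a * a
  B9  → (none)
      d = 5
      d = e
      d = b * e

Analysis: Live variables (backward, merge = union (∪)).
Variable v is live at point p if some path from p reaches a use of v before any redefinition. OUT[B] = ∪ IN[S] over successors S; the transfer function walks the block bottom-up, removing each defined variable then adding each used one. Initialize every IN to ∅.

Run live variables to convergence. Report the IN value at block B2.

Per-block solution:
  B0:   IN={b, d}   OUT={e}
  B1:   IN={e}   OUT={b, e}
  B2:   IN={b, e}   OUT={a, b, d, e}
  B3:   IN={a, b, d, e}   OUT={a, b, d}
  B4:   IN={a, b, d}   OUT={a, b, c, d}
  B5:   IN={a, c, d}   OUT={a, b, c, d, e}
  B6:   IN={b, c, d, e}   OUT={b, c}
  B7:   IN={b, c}   OUT={a, b}
  B8:   IN={a, b}   OUT={b, e}
  B9:   IN={b, e}   OUT={}

Merge at B2: OUT[B2] = IN[B0] ⊔ IN[B3] = {a, b, d, e}
Applying B2's transfer function to that OUT value gives IN[B2] (row B2 above).

Answer: {b, e}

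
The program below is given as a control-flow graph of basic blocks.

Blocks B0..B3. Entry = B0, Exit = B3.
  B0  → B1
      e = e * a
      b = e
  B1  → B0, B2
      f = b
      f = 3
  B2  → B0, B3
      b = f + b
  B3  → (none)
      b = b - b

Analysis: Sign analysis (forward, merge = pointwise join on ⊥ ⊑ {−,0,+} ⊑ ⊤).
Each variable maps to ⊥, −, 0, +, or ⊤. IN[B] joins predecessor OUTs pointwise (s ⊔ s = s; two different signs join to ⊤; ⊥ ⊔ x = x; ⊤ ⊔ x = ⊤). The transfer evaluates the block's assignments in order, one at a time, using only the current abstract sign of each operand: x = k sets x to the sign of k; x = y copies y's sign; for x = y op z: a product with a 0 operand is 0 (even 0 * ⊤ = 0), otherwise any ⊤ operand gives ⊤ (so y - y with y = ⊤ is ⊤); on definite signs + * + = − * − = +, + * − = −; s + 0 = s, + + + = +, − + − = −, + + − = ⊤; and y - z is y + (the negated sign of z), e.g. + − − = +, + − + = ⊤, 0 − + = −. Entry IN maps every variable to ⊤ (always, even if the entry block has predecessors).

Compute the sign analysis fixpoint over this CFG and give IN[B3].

Answer: {a: ⊤, b: ⊤, c: ⊤, d: ⊤, e: ⊤, f: +}

Trace:
Fixpoint table:
  B0:  IN=(all ⊤)  OUT=(all ⊤)
  B1:  IN=(all ⊤)  OUT={f:+; rest ⊤}
  B2:  IN={f:+; rest ⊤}  OUT={f:+; rest ⊤}
  B3:  IN={f:+; rest ⊤}  OUT={f:+; rest ⊤}

Merge at B3: IN[B3] = OUT[B2] = {a: ⊤, b: ⊤, c: ⊤, d: ⊤, e: ⊤, f: +}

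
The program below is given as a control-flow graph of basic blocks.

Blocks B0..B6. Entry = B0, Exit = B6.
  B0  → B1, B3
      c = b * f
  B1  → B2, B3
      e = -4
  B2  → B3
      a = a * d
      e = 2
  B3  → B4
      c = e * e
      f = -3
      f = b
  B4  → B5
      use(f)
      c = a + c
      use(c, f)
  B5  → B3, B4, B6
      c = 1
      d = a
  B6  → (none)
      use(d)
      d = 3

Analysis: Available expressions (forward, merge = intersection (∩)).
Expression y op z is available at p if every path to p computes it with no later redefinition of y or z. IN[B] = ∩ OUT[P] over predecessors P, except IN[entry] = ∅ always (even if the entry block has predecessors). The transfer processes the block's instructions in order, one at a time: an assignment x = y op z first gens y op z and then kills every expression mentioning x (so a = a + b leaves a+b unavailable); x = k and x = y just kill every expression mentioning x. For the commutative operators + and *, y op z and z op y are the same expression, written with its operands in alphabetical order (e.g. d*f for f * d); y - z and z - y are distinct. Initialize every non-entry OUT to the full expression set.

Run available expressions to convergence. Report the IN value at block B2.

Per-block solution:
  B0:   IN={}   OUT={b*f}
  B1:   IN={b*f}   OUT={b*f}
  B2:   IN={b*f}   OUT={b*f}
  B3:   IN={}   OUT={e*e}
  B4:   IN={e*e}   OUT={e*e}
  B5:   IN={e*e}   OUT={e*e}
  B6:   IN={e*e}   OUT={e*e}

Merge at B2: IN[B2] = OUT[B1] = {b*f}

Answer: {b*f}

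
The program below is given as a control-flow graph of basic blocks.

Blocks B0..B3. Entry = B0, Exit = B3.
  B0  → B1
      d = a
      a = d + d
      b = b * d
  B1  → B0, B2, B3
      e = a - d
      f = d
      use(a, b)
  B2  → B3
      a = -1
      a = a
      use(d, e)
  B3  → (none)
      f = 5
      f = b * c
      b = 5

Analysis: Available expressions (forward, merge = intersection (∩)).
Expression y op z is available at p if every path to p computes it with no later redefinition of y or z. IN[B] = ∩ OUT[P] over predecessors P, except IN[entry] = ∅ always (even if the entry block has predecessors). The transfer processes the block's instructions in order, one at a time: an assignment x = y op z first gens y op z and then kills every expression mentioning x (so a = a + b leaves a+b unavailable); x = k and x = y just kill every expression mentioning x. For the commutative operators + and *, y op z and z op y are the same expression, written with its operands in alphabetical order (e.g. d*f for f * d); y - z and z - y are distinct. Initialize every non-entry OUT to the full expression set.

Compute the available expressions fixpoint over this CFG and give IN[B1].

Converged values:
  B0: | IN={} | OUT={d+d}
  B1: | IN={d+d} | OUT={a-d, d+d}
  B2: | IN={a-d, d+d} | OUT={d+d}
  B3: | IN={d+d} | OUT={d+d}

Merge at B1: IN[B1] = OUT[B0] = {d+d}

Answer: {d+d}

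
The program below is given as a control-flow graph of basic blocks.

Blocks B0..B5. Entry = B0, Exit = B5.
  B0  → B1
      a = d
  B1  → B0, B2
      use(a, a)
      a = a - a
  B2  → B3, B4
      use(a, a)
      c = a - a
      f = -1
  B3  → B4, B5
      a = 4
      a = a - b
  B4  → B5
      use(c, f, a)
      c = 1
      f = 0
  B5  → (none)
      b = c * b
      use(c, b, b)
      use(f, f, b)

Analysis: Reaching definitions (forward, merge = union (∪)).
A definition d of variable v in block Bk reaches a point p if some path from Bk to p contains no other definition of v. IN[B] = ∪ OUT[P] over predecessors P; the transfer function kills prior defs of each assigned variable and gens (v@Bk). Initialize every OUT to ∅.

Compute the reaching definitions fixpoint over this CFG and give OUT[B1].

Answer: {a@B1}

Derivation:
Fixpoint table:
  B0:  IN={a@B1}  OUT={a@B0}
  B1:  IN={a@B0}  OUT={a@B1}
  B2:  IN={a@B1}  OUT={a@B1, c@B2, f@B2}
  B3:  IN={a@B1, c@B2, f@B2}  OUT={a@B3, c@B2, f@B2}
  B4:  IN={a@B1, a@B3, c@B2, f@B2}  OUT={a@B1, a@B3, c@B4, f@B4}
  B5:  IN={a@B1, a@B3, c@B2, c@B4, f@B2, f@B4}  OUT={a@B1, a@B3, b@B5, c@B2, c@B4, f@B2, f@B4}

Merge at B1: IN[B1] = OUT[B0] = {a@B0}
Applying B1's transfer function to that IN value gives OUT[B1] (row B1 above).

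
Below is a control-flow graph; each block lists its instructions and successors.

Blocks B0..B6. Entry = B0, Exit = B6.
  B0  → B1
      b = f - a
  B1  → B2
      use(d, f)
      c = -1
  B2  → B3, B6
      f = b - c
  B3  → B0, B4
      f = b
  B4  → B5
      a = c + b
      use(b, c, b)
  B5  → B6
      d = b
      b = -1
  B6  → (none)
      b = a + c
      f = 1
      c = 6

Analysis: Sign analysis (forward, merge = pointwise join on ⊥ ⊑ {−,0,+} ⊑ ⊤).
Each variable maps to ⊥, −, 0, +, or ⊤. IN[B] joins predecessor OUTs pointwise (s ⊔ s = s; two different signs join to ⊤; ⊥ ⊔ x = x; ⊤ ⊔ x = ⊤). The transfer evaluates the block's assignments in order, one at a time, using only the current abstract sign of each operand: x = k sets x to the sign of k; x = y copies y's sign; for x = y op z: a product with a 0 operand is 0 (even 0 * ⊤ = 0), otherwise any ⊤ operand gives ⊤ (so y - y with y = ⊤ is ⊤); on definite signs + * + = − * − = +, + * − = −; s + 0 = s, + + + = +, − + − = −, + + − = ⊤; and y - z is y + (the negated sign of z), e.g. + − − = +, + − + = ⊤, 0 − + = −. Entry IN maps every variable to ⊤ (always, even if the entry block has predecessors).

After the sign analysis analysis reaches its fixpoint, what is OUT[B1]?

Answer: {a: ⊤, b: ⊤, c: -, d: ⊤, e: ⊤, f: ⊤}

Working:
Converged values:
  B0: | IN=(all ⊤) | OUT=(all ⊤)
  B1: | IN=(all ⊤) | OUT={c:-; rest ⊤}
  B2: | IN={c:-; rest ⊤} | OUT={c:-; rest ⊤}
  B3: | IN={c:-; rest ⊤} | OUT={c:-; rest ⊤}
  B4: | IN={c:-; rest ⊤} | OUT={c:-; rest ⊤}
  B5: | IN={c:-; rest ⊤} | OUT={b:-, c:-; rest ⊤}
  B6: | IN={c:-; rest ⊤} | OUT={c:+, f:+; rest ⊤}

Merge at B1: IN[B1] = OUT[B0] = {a: ⊤, b: ⊤, c: ⊤, d: ⊤, e: ⊤, f: ⊤}
Applying B1's transfer function to that IN value gives OUT[B1] (row B1 above).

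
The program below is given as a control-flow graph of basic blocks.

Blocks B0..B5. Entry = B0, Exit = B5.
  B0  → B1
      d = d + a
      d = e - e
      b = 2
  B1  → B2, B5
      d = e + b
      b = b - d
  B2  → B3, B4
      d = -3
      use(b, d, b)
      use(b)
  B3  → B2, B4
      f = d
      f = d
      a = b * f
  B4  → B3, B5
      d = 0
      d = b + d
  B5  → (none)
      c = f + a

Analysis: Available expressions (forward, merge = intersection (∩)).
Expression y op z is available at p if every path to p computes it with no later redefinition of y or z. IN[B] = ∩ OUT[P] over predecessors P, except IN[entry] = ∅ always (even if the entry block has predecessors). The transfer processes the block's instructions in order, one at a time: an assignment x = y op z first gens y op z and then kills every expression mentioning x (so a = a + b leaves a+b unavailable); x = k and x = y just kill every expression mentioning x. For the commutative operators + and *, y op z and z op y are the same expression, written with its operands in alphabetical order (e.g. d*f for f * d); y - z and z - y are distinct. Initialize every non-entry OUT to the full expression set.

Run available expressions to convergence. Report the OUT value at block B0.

Answer: {e-e}

Working:
Fixpoint table:
  B0:   IN={}   OUT={e-e}
  B1:   IN={e-e}   OUT={e-e}
  B2:   IN={e-e}   OUT={e-e}
  B3:   IN={e-e}   OUT={b*f, e-e}
  B4:   IN={e-e}   OUT={e-e}
  B5:   IN={e-e}   OUT={a+f, e-e}

B0 is the boundary node: IN[B0] = {}
Applying B0's transfer function to that IN value gives OUT[B0] (row B0 above).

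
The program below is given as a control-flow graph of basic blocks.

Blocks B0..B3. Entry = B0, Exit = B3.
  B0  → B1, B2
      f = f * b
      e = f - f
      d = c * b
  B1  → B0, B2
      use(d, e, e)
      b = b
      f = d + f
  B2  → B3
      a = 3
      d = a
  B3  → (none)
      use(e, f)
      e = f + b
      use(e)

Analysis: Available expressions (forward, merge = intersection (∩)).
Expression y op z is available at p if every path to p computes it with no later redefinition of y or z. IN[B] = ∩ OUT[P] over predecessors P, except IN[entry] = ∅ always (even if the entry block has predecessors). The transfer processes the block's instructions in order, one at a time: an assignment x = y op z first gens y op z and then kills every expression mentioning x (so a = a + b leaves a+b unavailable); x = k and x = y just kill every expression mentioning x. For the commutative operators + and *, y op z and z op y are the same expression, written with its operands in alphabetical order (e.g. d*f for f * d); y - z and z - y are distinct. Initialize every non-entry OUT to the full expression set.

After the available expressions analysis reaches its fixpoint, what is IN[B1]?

Per-block solution:
  B0:   IN={}   OUT={b*c, f-f}
  B1:   IN={b*c, f-f}   OUT={}
  B2:   IN={}   OUT={}
  B3:   IN={}   OUT={b+f}

Merge at B1: IN[B1] = OUT[B0] = {b*c, f-f}

Answer: {b*c, f-f}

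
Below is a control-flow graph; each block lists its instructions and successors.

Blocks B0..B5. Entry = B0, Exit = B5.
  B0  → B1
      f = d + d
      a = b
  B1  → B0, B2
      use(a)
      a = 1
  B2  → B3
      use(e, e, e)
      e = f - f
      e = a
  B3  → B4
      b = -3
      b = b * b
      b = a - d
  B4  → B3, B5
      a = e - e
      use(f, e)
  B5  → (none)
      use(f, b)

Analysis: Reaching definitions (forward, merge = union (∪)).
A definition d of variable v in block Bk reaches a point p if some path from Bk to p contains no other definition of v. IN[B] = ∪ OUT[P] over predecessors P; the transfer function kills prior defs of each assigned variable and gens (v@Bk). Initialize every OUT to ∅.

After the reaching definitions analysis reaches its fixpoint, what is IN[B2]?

Answer: {a@B1, f@B0}

Derivation:
Converged values:
  B0: | IN={a@B1, f@B0} | OUT={a@B0, f@B0}
  B1: | IN={a@B0, f@B0} | OUT={a@B1, f@B0}
  B2: | IN={a@B1, f@B0} | OUT={a@B1, e@B2, f@B0}
  B3: | IN={a@B1, a@B4, b@B3, e@B2, f@B0} | OUT={a@B1, a@B4, b@B3, e@B2, f@B0}
  B4: | IN={a@B1, a@B4, b@B3, e@B2, f@B0} | OUT={a@B4, b@B3, e@B2, f@B0}
  B5: | IN={a@B4, b@B3, e@B2, f@B0} | OUT={a@B4, b@B3, e@B2, f@B0}

Merge at B2: IN[B2] = OUT[B1] = {a@B1, f@B0}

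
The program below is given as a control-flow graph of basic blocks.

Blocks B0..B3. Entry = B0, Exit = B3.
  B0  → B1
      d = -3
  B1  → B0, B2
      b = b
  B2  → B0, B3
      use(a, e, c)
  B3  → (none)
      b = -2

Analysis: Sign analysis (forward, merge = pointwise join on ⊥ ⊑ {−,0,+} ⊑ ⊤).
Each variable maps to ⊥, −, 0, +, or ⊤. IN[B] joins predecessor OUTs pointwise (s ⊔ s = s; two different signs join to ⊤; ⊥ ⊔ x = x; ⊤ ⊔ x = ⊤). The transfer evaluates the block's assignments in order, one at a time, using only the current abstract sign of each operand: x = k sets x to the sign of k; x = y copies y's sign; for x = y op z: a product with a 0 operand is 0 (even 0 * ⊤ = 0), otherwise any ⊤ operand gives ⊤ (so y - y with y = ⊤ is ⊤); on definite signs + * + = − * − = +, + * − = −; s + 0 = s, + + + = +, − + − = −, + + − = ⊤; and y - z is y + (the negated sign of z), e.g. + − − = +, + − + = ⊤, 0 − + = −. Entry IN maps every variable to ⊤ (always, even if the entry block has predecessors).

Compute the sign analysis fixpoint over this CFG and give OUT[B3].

Answer: {a: ⊤, b: -, c: ⊤, d: -, e: ⊤, f: ⊤}

Trace:
Per-block solution:
  B0:   IN=(all ⊤)   OUT={d:-; rest ⊤}
  B1:   IN={d:-; rest ⊤}   OUT={d:-; rest ⊤}
  B2:   IN={d:-; rest ⊤}   OUT={d:-; rest ⊤}
  B3:   IN={d:-; rest ⊤}   OUT={b:-, d:-; rest ⊤}

Merge at B3: IN[B3] = OUT[B2] = {a: ⊤, b: ⊤, c: ⊤, d: -, e: ⊤, f: ⊤}
Applying B3's transfer function to that IN value gives OUT[B3] (row B3 above).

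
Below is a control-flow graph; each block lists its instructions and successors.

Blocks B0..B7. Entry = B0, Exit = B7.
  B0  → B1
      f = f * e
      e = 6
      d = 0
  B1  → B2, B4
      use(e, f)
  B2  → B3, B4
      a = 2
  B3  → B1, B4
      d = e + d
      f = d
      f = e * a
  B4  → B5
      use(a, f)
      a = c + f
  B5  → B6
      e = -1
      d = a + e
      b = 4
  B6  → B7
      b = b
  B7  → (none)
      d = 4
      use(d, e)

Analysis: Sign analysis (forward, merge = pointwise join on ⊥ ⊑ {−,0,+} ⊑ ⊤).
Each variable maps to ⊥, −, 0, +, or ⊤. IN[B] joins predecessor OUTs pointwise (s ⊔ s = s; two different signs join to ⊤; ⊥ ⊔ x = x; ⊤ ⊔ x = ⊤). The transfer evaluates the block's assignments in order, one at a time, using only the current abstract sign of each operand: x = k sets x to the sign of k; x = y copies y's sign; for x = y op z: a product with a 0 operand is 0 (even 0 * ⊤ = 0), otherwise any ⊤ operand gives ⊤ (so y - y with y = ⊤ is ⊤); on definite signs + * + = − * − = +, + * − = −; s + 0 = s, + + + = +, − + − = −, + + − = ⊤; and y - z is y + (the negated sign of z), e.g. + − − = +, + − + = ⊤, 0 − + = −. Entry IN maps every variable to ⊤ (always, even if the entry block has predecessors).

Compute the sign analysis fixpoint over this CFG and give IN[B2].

Fixpoint table:
  B0: | IN=(all ⊤) | OUT={d:0, e:+; rest ⊤}
  B1: | IN={e:+; rest ⊤} | OUT={e:+; rest ⊤}
  B2: | IN={e:+; rest ⊤} | OUT={a:+, e:+; rest ⊤}
  B3: | IN={a:+, e:+; rest ⊤} | OUT={a:+, e:+, f:+; rest ⊤}
  B4: | IN={e:+; rest ⊤} | OUT={e:+; rest ⊤}
  B5: | IN={e:+; rest ⊤} | OUT={b:+, e:-; rest ⊤}
  B6: | IN={b:+, e:-; rest ⊤} | OUT={b:+, e:-; rest ⊤}
  B7: | IN={b:+, e:-; rest ⊤} | OUT={b:+, d:+, e:-; rest ⊤}

Merge at B2: IN[B2] = OUT[B1] = {a: ⊤, b: ⊤, c: ⊤, d: ⊤, e: +, f: ⊤}

Answer: {a: ⊤, b: ⊤, c: ⊤, d: ⊤, e: +, f: ⊤}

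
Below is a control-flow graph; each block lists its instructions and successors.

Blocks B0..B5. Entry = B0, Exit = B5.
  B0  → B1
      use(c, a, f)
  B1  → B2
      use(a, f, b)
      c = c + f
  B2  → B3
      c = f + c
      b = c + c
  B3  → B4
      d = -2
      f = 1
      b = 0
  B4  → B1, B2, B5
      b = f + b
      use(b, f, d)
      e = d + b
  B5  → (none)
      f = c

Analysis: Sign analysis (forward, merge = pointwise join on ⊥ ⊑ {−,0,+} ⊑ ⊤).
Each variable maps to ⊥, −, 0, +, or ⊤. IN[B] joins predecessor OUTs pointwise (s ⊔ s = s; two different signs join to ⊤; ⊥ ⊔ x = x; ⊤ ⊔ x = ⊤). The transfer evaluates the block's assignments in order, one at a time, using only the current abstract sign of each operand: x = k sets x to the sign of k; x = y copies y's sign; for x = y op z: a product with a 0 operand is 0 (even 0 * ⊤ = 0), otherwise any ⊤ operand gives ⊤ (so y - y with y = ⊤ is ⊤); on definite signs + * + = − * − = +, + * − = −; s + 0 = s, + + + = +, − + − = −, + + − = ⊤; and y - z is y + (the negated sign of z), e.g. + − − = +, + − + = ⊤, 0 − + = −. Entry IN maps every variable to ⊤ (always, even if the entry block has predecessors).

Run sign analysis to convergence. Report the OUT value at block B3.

Answer: {a: ⊤, b: 0, c: ⊤, d: -, e: ⊤, f: +}

Derivation:
Per-block solution:
  B0:  IN=(all ⊤)  OUT=(all ⊤)
  B1:  IN=(all ⊤)  OUT=(all ⊤)
  B2:  IN=(all ⊤)  OUT=(all ⊤)
  B3:  IN=(all ⊤)  OUT={b:0, d:-, f:+; rest ⊤}
  B4:  IN={b:0, d:-, f:+; rest ⊤}  OUT={b:+, d:-, f:+; rest ⊤}
  B5:  IN={b:+, d:-, f:+; rest ⊤}  OUT={b:+, d:-; rest ⊤}

Merge at B3: IN[B3] = OUT[B2] = {a: ⊤, b: ⊤, c: ⊤, d: ⊤, e: ⊤, f: ⊤}
Applying B3's transfer function to that IN value gives OUT[B3] (row B3 above).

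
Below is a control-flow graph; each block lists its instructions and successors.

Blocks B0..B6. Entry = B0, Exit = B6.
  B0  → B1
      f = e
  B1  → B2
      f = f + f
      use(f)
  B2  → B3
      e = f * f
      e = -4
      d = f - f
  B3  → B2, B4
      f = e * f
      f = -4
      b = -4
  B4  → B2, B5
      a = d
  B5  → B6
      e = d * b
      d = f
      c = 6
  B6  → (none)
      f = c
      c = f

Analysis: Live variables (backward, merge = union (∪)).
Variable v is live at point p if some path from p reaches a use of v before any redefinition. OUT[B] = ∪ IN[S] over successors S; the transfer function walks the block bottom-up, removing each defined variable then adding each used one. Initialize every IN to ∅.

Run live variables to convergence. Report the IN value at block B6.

Answer: {c}

Working:
Per-block solution:
  B0:  IN={e}  OUT={f}
  B1:  IN={f}  OUT={f}
  B2:  IN={f}  OUT={d, e, f}
  B3:  IN={d, e, f}  OUT={b, d, f}
  B4:  IN={b, d, f}  OUT={b, d, f}
  B5:  IN={b, d, f}  OUT={c}
  B6:  IN={c}  OUT={}

B6 is the boundary node: OUT[B6] = {}
Applying B6's transfer function to that OUT value gives IN[B6] (row B6 above).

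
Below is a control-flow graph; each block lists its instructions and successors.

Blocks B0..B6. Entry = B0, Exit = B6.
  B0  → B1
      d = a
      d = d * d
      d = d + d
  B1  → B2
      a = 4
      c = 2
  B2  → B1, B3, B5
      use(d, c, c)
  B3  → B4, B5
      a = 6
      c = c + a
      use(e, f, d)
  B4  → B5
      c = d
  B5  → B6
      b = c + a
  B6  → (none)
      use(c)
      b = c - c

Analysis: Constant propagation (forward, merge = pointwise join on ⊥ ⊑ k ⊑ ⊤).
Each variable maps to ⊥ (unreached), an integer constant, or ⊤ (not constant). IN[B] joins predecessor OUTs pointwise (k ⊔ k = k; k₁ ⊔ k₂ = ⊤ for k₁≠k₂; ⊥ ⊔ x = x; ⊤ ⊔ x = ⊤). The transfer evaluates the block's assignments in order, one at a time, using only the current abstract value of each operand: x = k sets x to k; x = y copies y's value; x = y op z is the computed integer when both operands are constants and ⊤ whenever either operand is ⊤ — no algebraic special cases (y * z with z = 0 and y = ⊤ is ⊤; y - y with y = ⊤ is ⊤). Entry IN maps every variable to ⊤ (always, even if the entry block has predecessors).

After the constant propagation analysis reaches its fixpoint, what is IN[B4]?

Per-block solution:
  B0: | IN=(all ⊤) | OUT=(all ⊤)
  B1: | IN=(all ⊤) | OUT={a:4, c:2; rest ⊤}
  B2: | IN={a:4, c:2; rest ⊤} | OUT={a:4, c:2; rest ⊤}
  B3: | IN={a:4, c:2; rest ⊤} | OUT={a:6, c:8; rest ⊤}
  B4: | IN={a:6, c:8; rest ⊤} | OUT={a:6; rest ⊤}
  B5: | IN=(all ⊤) | OUT=(all ⊤)
  B6: | IN=(all ⊤) | OUT=(all ⊤)

Merge at B4: IN[B4] = OUT[B3] = {a: 6, b: ⊤, c: 8, d: ⊤, e: ⊤, f: ⊤}

Answer: {a: 6, b: ⊤, c: 8, d: ⊤, e: ⊤, f: ⊤}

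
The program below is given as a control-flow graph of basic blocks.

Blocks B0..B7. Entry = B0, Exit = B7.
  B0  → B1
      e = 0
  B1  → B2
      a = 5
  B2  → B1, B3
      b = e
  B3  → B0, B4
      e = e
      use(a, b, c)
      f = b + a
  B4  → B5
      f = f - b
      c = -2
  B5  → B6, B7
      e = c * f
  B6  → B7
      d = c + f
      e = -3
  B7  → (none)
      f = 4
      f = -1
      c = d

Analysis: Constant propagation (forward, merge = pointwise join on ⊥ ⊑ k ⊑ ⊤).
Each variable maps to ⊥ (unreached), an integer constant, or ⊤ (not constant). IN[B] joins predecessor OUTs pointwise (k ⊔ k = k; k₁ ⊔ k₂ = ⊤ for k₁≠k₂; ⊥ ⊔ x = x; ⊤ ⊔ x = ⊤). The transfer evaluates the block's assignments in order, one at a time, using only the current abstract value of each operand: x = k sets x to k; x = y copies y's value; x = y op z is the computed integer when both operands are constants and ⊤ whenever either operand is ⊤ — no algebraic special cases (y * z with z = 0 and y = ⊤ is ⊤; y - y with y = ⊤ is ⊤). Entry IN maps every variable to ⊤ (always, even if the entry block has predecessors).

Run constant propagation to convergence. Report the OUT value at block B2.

Answer: {a: 5, b: 0, c: ⊤, d: ⊤, e: 0, f: ⊤}

Working:
Fixpoint table:
  B0:   IN=(all ⊤)   OUT={e:0; rest ⊤}
  B1:   IN={e:0; rest ⊤}   OUT={a:5, e:0; rest ⊤}
  B2:   IN={a:5, e:0; rest ⊤}   OUT={a:5, b:0, e:0; rest ⊤}
  B3:   IN={a:5, b:0, e:0; rest ⊤}   OUT={a:5, b:0, e:0, f:5; rest ⊤}
  B4:   IN={a:5, b:0, e:0, f:5; rest ⊤}   OUT={a:5, b:0, c:-2, e:0, f:5; rest ⊤}
  B5:   IN={a:5, b:0, c:-2, e:0, f:5; rest ⊤}   OUT={a:5, b:0, c:-2, e:-10, f:5; rest ⊤}
  B6:   IN={a:5, b:0, c:-2, e:-10, f:5; rest ⊤}   OUT={a:5, b:0, c:-2, d:3, e:-3, f:5; rest ⊤}
  B7:   IN={a:5, b:0, c:-2, f:5; rest ⊤}   OUT={a:5, b:0, f:-1; rest ⊤}

Merge at B2: IN[B2] = OUT[B1] = {a: 5, b: ⊤, c: ⊤, d: ⊤, e: 0, f: ⊤}
Applying B2's transfer function to that IN value gives OUT[B2] (row B2 above).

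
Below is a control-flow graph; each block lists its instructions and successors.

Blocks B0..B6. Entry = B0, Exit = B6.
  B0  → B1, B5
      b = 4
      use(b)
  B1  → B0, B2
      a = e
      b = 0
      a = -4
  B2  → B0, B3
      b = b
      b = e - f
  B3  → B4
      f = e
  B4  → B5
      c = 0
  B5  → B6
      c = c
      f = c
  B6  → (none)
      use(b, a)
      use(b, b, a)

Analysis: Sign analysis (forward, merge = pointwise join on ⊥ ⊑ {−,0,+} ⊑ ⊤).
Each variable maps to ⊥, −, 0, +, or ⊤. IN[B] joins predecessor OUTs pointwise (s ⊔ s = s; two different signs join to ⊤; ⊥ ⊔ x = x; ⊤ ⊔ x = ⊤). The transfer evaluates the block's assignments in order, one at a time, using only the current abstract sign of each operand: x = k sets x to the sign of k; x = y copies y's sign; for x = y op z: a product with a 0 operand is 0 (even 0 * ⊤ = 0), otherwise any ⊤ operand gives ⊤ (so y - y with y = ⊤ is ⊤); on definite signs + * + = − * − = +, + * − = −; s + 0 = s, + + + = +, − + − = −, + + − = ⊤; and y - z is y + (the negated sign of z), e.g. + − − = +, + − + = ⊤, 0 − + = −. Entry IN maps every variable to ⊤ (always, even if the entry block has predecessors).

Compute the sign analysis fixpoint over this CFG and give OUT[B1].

Answer: {a: -, b: 0, c: ⊤, d: ⊤, e: ⊤, f: ⊤}

Working:
Per-block solution:
  B0: | IN=(all ⊤) | OUT={b:+; rest ⊤}
  B1: | IN={b:+; rest ⊤} | OUT={a:-, b:0; rest ⊤}
  B2: | IN={a:-, b:0; rest ⊤} | OUT={a:-; rest ⊤}
  B3: | IN={a:-; rest ⊤} | OUT={a:-; rest ⊤}
  B4: | IN={a:-; rest ⊤} | OUT={a:-, c:0; rest ⊤}
  B5: | IN=(all ⊤) | OUT=(all ⊤)
  B6: | IN=(all ⊤) | OUT=(all ⊤)

Merge at B1: IN[B1] = OUT[B0] = {a: ⊤, b: +, c: ⊤, d: ⊤, e: ⊤, f: ⊤}
Applying B1's transfer function to that IN value gives OUT[B1] (row B1 above).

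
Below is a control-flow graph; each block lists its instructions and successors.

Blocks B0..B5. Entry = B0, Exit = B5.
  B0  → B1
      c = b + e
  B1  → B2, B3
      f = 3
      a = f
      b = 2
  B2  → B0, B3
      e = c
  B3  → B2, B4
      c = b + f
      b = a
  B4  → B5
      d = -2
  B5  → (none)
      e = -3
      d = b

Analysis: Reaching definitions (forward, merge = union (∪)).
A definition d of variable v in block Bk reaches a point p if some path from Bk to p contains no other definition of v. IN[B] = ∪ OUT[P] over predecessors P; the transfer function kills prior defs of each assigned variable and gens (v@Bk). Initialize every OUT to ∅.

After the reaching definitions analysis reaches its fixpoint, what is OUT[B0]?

Answer: {a@B1, b@B1, b@B3, c@B0, e@B2, f@B1}

Derivation:
Fixpoint table:
  B0: | IN={a@B1, b@B1, b@B3, c@B0, c@B3, e@B2, f@B1} | OUT={a@B1, b@B1, b@B3, c@B0, e@B2, f@B1}
  B1: | IN={a@B1, b@B1, b@B3, c@B0, e@B2, f@B1} | OUT={a@B1, b@B1, c@B0, e@B2, f@B1}
  B2: | IN={a@B1, b@B1, b@B3, c@B0, c@B3, e@B2, f@B1} | OUT={a@B1, b@B1, b@B3, c@B0, c@B3, e@B2, f@B1}
  B3: | IN={a@B1, b@B1, b@B3, c@B0, c@B3, e@B2, f@B1} | OUT={a@B1, b@B3, c@B3, e@B2, f@B1}
  B4: | IN={a@B1, b@B3, c@B3, e@B2, f@B1} | OUT={a@B1, b@B3, c@B3, d@B4, e@B2, f@B1}
  B5: | IN={a@B1, b@B3, c@B3, d@B4, e@B2, f@B1} | OUT={a@B1, b@B3, c@B3, d@B5, e@B5, f@B1}

Merge at B0 (entry node, so the boundary value {} is joined with the incoming edge(s)): IN[B0] = {} ⊔ OUT[B2] = {a@B1, b@B1, b@B3, c@B0, c@B3, e@B2, f@B1}
Applying B0's transfer function to that IN value gives OUT[B0] (row B0 above).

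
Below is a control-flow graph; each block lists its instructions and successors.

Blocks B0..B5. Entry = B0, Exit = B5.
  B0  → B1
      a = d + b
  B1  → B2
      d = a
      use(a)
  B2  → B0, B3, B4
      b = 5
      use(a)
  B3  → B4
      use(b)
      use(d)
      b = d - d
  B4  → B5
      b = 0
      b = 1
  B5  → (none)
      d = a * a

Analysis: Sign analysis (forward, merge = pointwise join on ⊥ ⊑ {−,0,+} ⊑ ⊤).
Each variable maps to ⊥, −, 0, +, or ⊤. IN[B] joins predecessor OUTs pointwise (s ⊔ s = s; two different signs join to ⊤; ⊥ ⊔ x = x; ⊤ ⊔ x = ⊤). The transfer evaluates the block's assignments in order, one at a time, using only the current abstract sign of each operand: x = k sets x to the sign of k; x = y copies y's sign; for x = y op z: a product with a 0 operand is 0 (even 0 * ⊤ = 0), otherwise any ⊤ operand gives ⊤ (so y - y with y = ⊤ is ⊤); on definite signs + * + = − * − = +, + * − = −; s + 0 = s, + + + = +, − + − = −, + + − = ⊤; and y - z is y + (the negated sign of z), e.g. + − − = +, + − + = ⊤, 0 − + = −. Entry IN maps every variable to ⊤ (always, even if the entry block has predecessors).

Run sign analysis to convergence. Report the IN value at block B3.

Answer: {a: ⊤, b: +, c: ⊤, d: ⊤, e: ⊤, f: ⊤}

Working:
Converged values:
  B0:   IN=(all ⊤)   OUT=(all ⊤)
  B1:   IN=(all ⊤)   OUT=(all ⊤)
  B2:   IN=(all ⊤)   OUT={b:+; rest ⊤}
  B3:   IN={b:+; rest ⊤}   OUT=(all ⊤)
  B4:   IN=(all ⊤)   OUT={b:+; rest ⊤}
  B5:   IN={b:+; rest ⊤}   OUT={b:+; rest ⊤}

Merge at B3: IN[B3] = OUT[B2] = {a: ⊤, b: +, c: ⊤, d: ⊤, e: ⊤, f: ⊤}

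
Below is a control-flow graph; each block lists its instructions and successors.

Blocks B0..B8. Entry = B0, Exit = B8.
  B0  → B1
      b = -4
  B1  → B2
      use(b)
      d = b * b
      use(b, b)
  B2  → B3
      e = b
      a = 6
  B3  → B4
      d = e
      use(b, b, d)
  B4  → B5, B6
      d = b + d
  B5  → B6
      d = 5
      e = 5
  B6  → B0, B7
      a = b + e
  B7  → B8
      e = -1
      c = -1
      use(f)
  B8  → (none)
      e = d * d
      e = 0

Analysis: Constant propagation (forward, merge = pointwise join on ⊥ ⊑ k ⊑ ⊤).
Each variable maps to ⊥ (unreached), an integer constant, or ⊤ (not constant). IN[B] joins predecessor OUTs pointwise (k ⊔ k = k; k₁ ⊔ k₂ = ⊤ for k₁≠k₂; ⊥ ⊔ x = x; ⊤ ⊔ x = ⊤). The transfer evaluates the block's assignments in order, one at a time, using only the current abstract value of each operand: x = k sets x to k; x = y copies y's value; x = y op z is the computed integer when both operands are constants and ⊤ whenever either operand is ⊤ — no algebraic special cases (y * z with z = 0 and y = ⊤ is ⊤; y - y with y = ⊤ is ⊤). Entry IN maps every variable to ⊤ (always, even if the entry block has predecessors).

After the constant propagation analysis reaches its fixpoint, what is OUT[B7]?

Converged values:
  B0:   IN=(all ⊤)   OUT={b:-4; rest ⊤}
  B1:   IN={b:-4; rest ⊤}   OUT={b:-4, d:16; rest ⊤}
  B2:   IN={b:-4, d:16; rest ⊤}   OUT={a:6, b:-4, d:16, e:-4; rest ⊤}
  B3:   IN={a:6, b:-4, d:16, e:-4; rest ⊤}   OUT={a:6, b:-4, d:-4, e:-4; rest ⊤}
  B4:   IN={a:6, b:-4, d:-4, e:-4; rest ⊤}   OUT={a:6, b:-4, d:-8, e:-4; rest ⊤}
  B5:   IN={a:6, b:-4, d:-8, e:-4; rest ⊤}   OUT={a:6, b:-4, d:5, e:5; rest ⊤}
  B6:   IN={a:6, b:-4; rest ⊤}   OUT={b:-4; rest ⊤}
  B7:   IN={b:-4; rest ⊤}   OUT={b:-4, c:-1, e:-1; rest ⊤}
  B8:   IN={b:-4, c:-1, e:-1; rest ⊤}   OUT={b:-4, c:-1, e:0; rest ⊤}

Merge at B7: IN[B7] = OUT[B6] = {a: ⊤, b: -4, c: ⊤, d: ⊤, e: ⊤, f: ⊤}
Applying B7's transfer function to that IN value gives OUT[B7] (row B7 above).

Answer: {a: ⊤, b: -4, c: -1, d: ⊤, e: -1, f: ⊤}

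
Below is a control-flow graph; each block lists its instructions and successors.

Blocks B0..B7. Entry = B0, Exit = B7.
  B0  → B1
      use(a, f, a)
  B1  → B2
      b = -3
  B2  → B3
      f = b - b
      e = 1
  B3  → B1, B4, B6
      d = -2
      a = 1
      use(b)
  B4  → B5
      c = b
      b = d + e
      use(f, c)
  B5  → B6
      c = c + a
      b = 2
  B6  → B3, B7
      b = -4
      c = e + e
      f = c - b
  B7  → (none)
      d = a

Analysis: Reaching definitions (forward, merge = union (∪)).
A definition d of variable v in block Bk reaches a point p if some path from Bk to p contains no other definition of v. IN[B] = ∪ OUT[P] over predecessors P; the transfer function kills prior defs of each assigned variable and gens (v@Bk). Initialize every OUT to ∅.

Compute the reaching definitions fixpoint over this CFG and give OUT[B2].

Per-block solution:
  B0:  IN={}  OUT={}
  B1:  IN={a@B3, b@B1, b@B6, c@B6, d@B3, e@B2, f@B2, f@B6}  OUT={a@B3, b@B1, c@B6, d@B3, e@B2, f@B2, f@B6}
  B2:  IN={a@B3, b@B1, c@B6, d@B3, e@B2, f@B2, f@B6}  OUT={a@B3, b@B1, c@B6, d@B3, e@B2, f@B2}
  B3:  IN={a@B3, b@B1, b@B6, c@B6, d@B3, e@B2, f@B2, f@B6}  OUT={a@B3, b@B1, b@B6, c@B6, d@B3, e@B2, f@B2, f@B6}
  B4:  IN={a@B3, b@B1, b@B6, c@B6, d@B3, e@B2, f@B2, f@B6}  OUT={a@B3, b@B4, c@B4, d@B3, e@B2, f@B2, f@B6}
  B5:  IN={a@B3, b@B4, c@B4, d@B3, e@B2, f@B2, f@B6}  OUT={a@B3, b@B5, c@B5, d@B3, e@B2, f@B2, f@B6}
  B6:  IN={a@B3, b@B1, b@B5, b@B6, c@B5, c@B6, d@B3, e@B2, f@B2, f@B6}  OUT={a@B3, b@B6, c@B6, d@B3, e@B2, f@B6}
  B7:  IN={a@B3, b@B6, c@B6, d@B3, e@B2, f@B6}  OUT={a@B3, b@B6, c@B6, d@B7, e@B2, f@B6}

Merge at B2: IN[B2] = OUT[B1] = {a@B3, b@B1, c@B6, d@B3, e@B2, f@B2, f@B6}
Applying B2's transfer function to that IN value gives OUT[B2] (row B2 above).

Answer: {a@B3, b@B1, c@B6, d@B3, e@B2, f@B2}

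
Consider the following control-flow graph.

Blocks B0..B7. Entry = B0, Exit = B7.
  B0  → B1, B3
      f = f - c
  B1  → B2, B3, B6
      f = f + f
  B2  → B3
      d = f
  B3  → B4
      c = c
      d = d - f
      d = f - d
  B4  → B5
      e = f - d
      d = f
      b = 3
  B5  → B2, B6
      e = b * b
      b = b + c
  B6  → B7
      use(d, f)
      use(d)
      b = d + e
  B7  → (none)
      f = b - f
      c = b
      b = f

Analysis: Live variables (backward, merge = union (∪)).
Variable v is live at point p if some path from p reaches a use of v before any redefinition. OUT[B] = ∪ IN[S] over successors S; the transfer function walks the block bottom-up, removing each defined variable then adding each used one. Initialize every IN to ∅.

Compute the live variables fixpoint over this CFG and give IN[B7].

Answer: {b, f}

Trace:
Converged values:
  B0:  IN={c, d, e, f}  OUT={c, d, e, f}
  B1:  IN={c, d, e, f}  OUT={c, d, e, f}
  B2:  IN={c, f}  OUT={c, d, f}
  B3:  IN={c, d, f}  OUT={c, d, f}
  B4:  IN={c, d, f}  OUT={b, c, d, f}
  B5:  IN={b, c, d, f}  OUT={c, d, e, f}
  B6:  IN={d, e, f}  OUT={b, f}
  B7:  IN={b, f}  OUT={}

B7 is the boundary node: OUT[B7] = {}
Applying B7's transfer function to that OUT value gives IN[B7] (row B7 above).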